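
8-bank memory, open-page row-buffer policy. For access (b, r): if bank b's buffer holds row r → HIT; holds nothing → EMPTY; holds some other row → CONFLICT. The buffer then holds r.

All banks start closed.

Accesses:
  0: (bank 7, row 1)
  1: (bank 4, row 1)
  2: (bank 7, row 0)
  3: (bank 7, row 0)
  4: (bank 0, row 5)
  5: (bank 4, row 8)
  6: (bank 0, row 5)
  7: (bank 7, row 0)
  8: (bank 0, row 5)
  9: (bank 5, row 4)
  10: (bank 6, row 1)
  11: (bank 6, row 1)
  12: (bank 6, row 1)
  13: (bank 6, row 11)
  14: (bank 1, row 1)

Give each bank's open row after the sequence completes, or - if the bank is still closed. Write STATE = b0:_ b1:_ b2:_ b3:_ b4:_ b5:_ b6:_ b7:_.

#0 (7,1) E
#1 (4,1) E
#2 (7,0) C  (was 1)
#3 (7,0) H  (was 0)
#4 (0,5) E
#5 (4,8) C  (was 1)
#6 (0,5) H  (was 5)
#7 (7,0) H  (was 0)
#8 (0,5) H  (was 5)
#9 (5,4) E
#10 (6,1) E
#11 (6,1) H  (was 1)
#12 (6,1) H  (was 1)
#13 (6,11) C  (was 1)
#14 (1,1) E

STATE = b0:5 b1:1 b2:- b3:- b4:8 b5:4 b6:11 b7:0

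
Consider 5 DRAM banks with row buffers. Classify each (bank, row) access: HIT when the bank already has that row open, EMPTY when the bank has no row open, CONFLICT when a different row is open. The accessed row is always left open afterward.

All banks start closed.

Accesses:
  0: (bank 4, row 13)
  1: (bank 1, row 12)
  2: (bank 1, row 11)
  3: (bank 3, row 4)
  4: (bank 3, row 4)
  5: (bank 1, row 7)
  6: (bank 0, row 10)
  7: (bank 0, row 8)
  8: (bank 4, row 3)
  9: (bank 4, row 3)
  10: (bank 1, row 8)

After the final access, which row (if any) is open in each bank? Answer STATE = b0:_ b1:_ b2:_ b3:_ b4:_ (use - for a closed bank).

0: bank 4 row 13 — prev None → EMPTY
1: bank 1 row 12 — prev None → EMPTY
2: bank 1 row 11 — prev 12 → CONFLICT
3: bank 3 row 4 — prev None → EMPTY
4: bank 3 row 4 — prev 4 → HIT
5: bank 1 row 7 — prev 11 → CONFLICT
6: bank 0 row 10 — prev None → EMPTY
7: bank 0 row 8 — prev 10 → CONFLICT
8: bank 4 row 3 — prev 13 → CONFLICT
9: bank 4 row 3 — prev 3 → HIT
10: bank 1 row 8 — prev 7 → CONFLICT

STATE = b0:8 b1:8 b2:- b3:4 b4:3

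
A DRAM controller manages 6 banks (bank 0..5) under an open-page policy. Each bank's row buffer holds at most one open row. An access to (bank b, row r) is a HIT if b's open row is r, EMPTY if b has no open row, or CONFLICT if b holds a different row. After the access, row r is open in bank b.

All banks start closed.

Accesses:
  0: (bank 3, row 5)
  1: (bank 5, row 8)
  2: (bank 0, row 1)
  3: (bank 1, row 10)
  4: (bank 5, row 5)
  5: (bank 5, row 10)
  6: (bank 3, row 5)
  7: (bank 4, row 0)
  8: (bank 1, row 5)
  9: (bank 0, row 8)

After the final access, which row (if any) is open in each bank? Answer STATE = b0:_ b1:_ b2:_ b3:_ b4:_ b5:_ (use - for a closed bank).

STATE = b0:8 b1:5 b2:- b3:5 b4:0 b5:10

#0 (3,5) E
#1 (5,8) E
#2 (0,1) E
#3 (1,10) E
#4 (5,5) C  (was 8)
#5 (5,10) C  (was 5)
#6 (3,5) H  (was 5)
#7 (4,0) E
#8 (1,5) C  (was 10)
#9 (0,8) C  (was 1)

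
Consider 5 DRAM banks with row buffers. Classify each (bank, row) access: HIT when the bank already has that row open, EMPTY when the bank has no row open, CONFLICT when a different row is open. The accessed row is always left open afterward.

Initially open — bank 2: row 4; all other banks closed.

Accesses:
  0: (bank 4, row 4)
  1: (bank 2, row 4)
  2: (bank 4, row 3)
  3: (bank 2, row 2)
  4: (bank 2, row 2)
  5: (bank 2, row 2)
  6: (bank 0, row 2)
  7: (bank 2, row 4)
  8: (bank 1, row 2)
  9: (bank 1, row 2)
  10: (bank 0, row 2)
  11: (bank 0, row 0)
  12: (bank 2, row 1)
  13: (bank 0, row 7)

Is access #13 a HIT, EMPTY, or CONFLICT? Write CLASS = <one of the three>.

CLASS = CONFLICT

  [0] b4 r4: no row ⇒ E
  [1] b2 r4: had r4 ⇒ H
  [2] b4 r3: had r4 ⇒ C
  [3] b2 r2: had r4 ⇒ C
  [4] b2 r2: had r2 ⇒ H
  [5] b2 r2: had r2 ⇒ H
  [6] b0 r2: no row ⇒ E
  [7] b2 r4: had r2 ⇒ C
  [8] b1 r2: no row ⇒ E
  [9] b1 r2: had r2 ⇒ H
  [10] b0 r2: had r2 ⇒ H
  [11] b0 r0: had r2 ⇒ C
  [12] b2 r1: had r4 ⇒ C
  [13] b0 r7: had r0 ⇒ C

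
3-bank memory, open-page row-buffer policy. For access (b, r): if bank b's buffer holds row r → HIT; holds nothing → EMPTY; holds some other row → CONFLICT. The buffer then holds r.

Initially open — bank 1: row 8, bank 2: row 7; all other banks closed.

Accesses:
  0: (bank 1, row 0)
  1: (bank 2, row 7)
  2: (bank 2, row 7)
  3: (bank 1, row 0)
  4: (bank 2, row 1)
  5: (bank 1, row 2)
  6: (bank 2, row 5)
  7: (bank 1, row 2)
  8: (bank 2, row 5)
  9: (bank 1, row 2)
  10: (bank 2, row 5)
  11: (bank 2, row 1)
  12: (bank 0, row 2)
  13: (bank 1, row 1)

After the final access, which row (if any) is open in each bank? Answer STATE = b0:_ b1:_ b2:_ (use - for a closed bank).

  [0] b1 r0: had r8 ⇒ C
  [1] b2 r7: had r7 ⇒ H
  [2] b2 r7: had r7 ⇒ H
  [3] b1 r0: had r0 ⇒ H
  [4] b2 r1: had r7 ⇒ C
  [5] b1 r2: had r0 ⇒ C
  [6] b2 r5: had r1 ⇒ C
  [7] b1 r2: had r2 ⇒ H
  [8] b2 r5: had r5 ⇒ H
  [9] b1 r2: had r2 ⇒ H
  [10] b2 r5: had r5 ⇒ H
  [11] b2 r1: had r5 ⇒ C
  [12] b0 r2: no row ⇒ E
  [13] b1 r1: had r2 ⇒ C

STATE = b0:2 b1:1 b2:1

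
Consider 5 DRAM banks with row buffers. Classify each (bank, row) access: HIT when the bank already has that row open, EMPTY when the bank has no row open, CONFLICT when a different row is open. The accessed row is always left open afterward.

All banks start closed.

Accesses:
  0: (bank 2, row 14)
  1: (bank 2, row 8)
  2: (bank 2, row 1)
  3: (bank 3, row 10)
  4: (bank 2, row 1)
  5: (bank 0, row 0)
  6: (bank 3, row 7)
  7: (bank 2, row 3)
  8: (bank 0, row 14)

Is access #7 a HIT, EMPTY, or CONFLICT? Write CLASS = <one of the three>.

CLASS = CONFLICT

  [0] b2 r14: no row ⇒ E
  [1] b2 r8: had r14 ⇒ C
  [2] b2 r1: had r8 ⇒ C
  [3] b3 r10: no row ⇒ E
  [4] b2 r1: had r1 ⇒ H
  [5] b0 r0: no row ⇒ E
  [6] b3 r7: had r10 ⇒ C
  [7] b2 r3: had r1 ⇒ C
  [8] b0 r14: had r0 ⇒ C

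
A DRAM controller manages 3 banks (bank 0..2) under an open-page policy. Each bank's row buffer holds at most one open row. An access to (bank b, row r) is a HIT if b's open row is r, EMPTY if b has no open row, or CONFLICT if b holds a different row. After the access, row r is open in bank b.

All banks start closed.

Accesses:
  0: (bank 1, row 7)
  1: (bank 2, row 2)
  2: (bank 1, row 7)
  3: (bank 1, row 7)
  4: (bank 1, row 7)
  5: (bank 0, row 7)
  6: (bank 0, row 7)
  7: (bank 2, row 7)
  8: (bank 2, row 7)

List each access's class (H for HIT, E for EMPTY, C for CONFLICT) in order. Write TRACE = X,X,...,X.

#0 (1,7) E
#1 (2,2) E
#2 (1,7) H  (was 7)
#3 (1,7) H  (was 7)
#4 (1,7) H  (was 7)
#5 (0,7) E
#6 (0,7) H  (was 7)
#7 (2,7) C  (was 2)
#8 (2,7) H  (was 7)

TRACE = E,E,H,H,H,E,H,C,H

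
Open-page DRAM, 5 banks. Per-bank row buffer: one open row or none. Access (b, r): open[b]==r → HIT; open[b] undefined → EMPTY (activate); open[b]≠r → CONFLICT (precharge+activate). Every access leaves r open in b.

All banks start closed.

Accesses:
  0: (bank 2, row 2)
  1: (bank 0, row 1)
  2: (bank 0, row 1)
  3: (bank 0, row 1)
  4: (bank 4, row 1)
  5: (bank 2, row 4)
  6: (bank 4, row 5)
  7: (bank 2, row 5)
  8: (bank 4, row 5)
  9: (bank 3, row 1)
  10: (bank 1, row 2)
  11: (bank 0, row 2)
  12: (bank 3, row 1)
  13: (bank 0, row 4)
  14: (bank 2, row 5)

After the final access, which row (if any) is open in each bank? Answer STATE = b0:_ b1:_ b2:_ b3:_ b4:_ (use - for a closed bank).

  [0] b2 r2: no row ⇒ E
  [1] b0 r1: no row ⇒ E
  [2] b0 r1: had r1 ⇒ H
  [3] b0 r1: had r1 ⇒ H
  [4] b4 r1: no row ⇒ E
  [5] b2 r4: had r2 ⇒ C
  [6] b4 r5: had r1 ⇒ C
  [7] b2 r5: had r4 ⇒ C
  [8] b4 r5: had r5 ⇒ H
  [9] b3 r1: no row ⇒ E
  [10] b1 r2: no row ⇒ E
  [11] b0 r2: had r1 ⇒ C
  [12] b3 r1: had r1 ⇒ H
  [13] b0 r4: had r2 ⇒ C
  [14] b2 r5: had r5 ⇒ H

STATE = b0:4 b1:2 b2:5 b3:1 b4:5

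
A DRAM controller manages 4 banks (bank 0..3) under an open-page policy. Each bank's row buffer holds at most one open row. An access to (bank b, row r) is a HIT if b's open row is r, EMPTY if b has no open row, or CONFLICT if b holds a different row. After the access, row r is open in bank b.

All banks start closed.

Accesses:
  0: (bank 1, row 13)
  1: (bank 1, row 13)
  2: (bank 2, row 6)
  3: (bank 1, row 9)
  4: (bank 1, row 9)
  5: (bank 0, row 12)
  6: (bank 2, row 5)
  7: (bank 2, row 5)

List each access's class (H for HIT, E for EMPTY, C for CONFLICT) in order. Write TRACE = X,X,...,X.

#0 (1,13) E
#1 (1,13) H  (was 13)
#2 (2,6) E
#3 (1,9) C  (was 13)
#4 (1,9) H  (was 9)
#5 (0,12) E
#6 (2,5) C  (was 6)
#7 (2,5) H  (was 5)

TRACE = E,H,E,C,H,E,C,H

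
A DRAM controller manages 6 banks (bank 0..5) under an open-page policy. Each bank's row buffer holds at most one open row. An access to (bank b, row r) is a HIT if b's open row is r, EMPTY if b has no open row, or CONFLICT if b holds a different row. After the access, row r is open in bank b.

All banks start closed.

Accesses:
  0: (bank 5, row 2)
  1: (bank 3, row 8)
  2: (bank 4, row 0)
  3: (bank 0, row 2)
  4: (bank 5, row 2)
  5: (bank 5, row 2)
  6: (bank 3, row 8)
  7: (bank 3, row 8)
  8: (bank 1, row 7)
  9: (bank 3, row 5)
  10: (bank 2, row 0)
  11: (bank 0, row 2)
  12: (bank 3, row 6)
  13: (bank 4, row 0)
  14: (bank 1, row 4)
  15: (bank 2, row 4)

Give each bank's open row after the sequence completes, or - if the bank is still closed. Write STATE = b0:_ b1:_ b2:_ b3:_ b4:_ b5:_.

  [0] b5 r2: no row ⇒ E
  [1] b3 r8: no row ⇒ E
  [2] b4 r0: no row ⇒ E
  [3] b0 r2: no row ⇒ E
  [4] b5 r2: had r2 ⇒ H
  [5] b5 r2: had r2 ⇒ H
  [6] b3 r8: had r8 ⇒ H
  [7] b3 r8: had r8 ⇒ H
  [8] b1 r7: no row ⇒ E
  [9] b3 r5: had r8 ⇒ C
  [10] b2 r0: no row ⇒ E
  [11] b0 r2: had r2 ⇒ H
  [12] b3 r6: had r5 ⇒ C
  [13] b4 r0: had r0 ⇒ H
  [14] b1 r4: had r7 ⇒ C
  [15] b2 r4: had r0 ⇒ C

STATE = b0:2 b1:4 b2:4 b3:6 b4:0 b5:2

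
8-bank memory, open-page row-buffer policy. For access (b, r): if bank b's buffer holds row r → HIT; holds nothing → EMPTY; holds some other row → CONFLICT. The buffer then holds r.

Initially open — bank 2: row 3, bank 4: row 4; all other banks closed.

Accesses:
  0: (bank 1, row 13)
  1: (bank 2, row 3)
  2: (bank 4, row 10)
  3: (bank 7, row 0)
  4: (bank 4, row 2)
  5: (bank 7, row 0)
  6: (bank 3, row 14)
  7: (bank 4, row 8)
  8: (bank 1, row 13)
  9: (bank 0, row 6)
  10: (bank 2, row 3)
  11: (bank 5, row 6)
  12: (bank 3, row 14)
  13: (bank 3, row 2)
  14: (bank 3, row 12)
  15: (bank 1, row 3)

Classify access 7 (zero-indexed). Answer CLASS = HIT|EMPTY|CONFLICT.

CLASS = CONFLICT

  [0] b1 r13: no row ⇒ E
  [1] b2 r3: had r3 ⇒ H
  [2] b4 r10: had r4 ⇒ C
  [3] b7 r0: no row ⇒ E
  [4] b4 r2: had r10 ⇒ C
  [5] b7 r0: had r0 ⇒ H
  [6] b3 r14: no row ⇒ E
  [7] b4 r8: had r2 ⇒ C
  [8] b1 r13: had r13 ⇒ H
  [9] b0 r6: no row ⇒ E
  [10] b2 r3: had r3 ⇒ H
  [11] b5 r6: no row ⇒ E
  [12] b3 r14: had r14 ⇒ H
  [13] b3 r2: had r14 ⇒ C
  [14] b3 r12: had r2 ⇒ C
  [15] b1 r3: had r13 ⇒ C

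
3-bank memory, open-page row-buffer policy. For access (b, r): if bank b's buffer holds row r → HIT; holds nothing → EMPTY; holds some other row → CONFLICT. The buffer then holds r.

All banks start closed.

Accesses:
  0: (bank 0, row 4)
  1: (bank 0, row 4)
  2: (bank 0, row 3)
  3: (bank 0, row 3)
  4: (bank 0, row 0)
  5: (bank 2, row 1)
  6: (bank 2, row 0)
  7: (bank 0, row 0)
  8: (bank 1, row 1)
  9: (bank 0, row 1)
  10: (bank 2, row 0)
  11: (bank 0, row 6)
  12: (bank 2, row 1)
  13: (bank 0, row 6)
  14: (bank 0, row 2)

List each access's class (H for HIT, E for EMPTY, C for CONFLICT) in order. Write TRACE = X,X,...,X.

#0 (0,4) E
#1 (0,4) H  (was 4)
#2 (0,3) C  (was 4)
#3 (0,3) H  (was 3)
#4 (0,0) C  (was 3)
#5 (2,1) E
#6 (2,0) C  (was 1)
#7 (0,0) H  (was 0)
#8 (1,1) E
#9 (0,1) C  (was 0)
#10 (2,0) H  (was 0)
#11 (0,6) C  (was 1)
#12 (2,1) C  (was 0)
#13 (0,6) H  (was 6)
#14 (0,2) C  (was 6)

TRACE = E,H,C,H,C,E,C,H,E,C,H,C,C,H,C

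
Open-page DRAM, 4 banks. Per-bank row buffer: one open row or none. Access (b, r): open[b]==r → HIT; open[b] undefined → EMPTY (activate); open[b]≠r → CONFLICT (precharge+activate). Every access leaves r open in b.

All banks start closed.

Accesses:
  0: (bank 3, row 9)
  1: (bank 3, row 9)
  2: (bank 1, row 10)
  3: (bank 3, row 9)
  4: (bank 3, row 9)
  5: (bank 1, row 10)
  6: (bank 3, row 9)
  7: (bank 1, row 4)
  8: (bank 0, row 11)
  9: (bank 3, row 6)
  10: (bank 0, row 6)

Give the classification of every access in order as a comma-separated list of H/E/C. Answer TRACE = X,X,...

#0 (3,9) E
#1 (3,9) H  (was 9)
#2 (1,10) E
#3 (3,9) H  (was 9)
#4 (3,9) H  (was 9)
#5 (1,10) H  (was 10)
#6 (3,9) H  (was 9)
#7 (1,4) C  (was 10)
#8 (0,11) E
#9 (3,6) C  (was 9)
#10 (0,6) C  (was 11)

TRACE = E,H,E,H,H,H,H,C,E,C,C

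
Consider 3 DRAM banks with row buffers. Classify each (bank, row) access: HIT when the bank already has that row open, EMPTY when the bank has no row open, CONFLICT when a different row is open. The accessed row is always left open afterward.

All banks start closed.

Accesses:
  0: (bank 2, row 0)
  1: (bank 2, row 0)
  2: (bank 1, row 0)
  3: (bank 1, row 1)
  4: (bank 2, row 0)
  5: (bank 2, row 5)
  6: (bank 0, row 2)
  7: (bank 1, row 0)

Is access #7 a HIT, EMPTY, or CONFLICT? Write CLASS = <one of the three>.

CLASS = CONFLICT

step 0: bank2 None->0 [EMPTY]
step 1: bank2 0->0 [HIT]
step 2: bank1 None->0 [EMPTY]
step 3: bank1 0->1 [CONFLICT]
step 4: bank2 0->0 [HIT]
step 5: bank2 0->5 [CONFLICT]
step 6: bank0 None->2 [EMPTY]
step 7: bank1 1->0 [CONFLICT]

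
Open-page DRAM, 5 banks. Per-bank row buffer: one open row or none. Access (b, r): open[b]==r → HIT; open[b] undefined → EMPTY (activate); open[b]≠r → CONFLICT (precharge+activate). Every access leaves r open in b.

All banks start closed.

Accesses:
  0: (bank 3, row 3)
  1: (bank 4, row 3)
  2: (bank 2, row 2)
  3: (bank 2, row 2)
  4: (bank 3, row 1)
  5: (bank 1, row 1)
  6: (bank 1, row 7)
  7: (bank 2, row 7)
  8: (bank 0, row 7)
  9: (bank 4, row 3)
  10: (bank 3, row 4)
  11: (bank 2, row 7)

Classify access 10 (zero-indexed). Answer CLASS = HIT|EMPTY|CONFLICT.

CLASS = CONFLICT

#0 (3,3) E
#1 (4,3) E
#2 (2,2) E
#3 (2,2) H  (was 2)
#4 (3,1) C  (was 3)
#5 (1,1) E
#6 (1,7) C  (was 1)
#7 (2,7) C  (was 2)
#8 (0,7) E
#9 (4,3) H  (was 3)
#10 (3,4) C  (was 1)
#11 (2,7) H  (was 7)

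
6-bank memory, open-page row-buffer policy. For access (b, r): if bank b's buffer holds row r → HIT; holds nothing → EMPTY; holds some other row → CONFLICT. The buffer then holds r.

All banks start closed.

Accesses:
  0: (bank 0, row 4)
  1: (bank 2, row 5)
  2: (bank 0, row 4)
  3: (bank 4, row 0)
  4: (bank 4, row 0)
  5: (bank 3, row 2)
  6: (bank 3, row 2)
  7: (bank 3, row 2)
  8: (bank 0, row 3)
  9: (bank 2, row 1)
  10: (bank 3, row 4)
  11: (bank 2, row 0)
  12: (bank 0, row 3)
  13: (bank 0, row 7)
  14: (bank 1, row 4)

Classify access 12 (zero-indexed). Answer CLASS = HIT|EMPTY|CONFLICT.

0: bank 0 row 4 — prev None → EMPTY
1: bank 2 row 5 — prev None → EMPTY
2: bank 0 row 4 — prev 4 → HIT
3: bank 4 row 0 — prev None → EMPTY
4: bank 4 row 0 — prev 0 → HIT
5: bank 3 row 2 — prev None → EMPTY
6: bank 3 row 2 — prev 2 → HIT
7: bank 3 row 2 — prev 2 → HIT
8: bank 0 row 3 — prev 4 → CONFLICT
9: bank 2 row 1 — prev 5 → CONFLICT
10: bank 3 row 4 — prev 2 → CONFLICT
11: bank 2 row 0 — prev 1 → CONFLICT
12: bank 0 row 3 — prev 3 → HIT
13: bank 0 row 7 — prev 3 → CONFLICT
14: bank 1 row 4 — prev None → EMPTY

CLASS = HIT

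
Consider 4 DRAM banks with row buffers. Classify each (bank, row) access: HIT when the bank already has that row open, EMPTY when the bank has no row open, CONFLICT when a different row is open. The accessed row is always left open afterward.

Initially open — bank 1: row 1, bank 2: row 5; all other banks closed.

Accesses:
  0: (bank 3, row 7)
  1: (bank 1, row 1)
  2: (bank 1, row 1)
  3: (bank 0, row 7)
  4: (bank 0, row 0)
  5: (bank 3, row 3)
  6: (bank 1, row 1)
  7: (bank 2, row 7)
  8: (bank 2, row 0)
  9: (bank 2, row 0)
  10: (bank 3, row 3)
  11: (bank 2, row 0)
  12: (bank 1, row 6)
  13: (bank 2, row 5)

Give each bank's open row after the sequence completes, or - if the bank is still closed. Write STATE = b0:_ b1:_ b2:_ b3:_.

STATE = b0:0 b1:6 b2:5 b3:3

  [0] b3 r7: no row ⇒ E
  [1] b1 r1: had r1 ⇒ H
  [2] b1 r1: had r1 ⇒ H
  [3] b0 r7: no row ⇒ E
  [4] b0 r0: had r7 ⇒ C
  [5] b3 r3: had r7 ⇒ C
  [6] b1 r1: had r1 ⇒ H
  [7] b2 r7: had r5 ⇒ C
  [8] b2 r0: had r7 ⇒ C
  [9] b2 r0: had r0 ⇒ H
  [10] b3 r3: had r3 ⇒ H
  [11] b2 r0: had r0 ⇒ H
  [12] b1 r6: had r1 ⇒ C
  [13] b2 r5: had r0 ⇒ C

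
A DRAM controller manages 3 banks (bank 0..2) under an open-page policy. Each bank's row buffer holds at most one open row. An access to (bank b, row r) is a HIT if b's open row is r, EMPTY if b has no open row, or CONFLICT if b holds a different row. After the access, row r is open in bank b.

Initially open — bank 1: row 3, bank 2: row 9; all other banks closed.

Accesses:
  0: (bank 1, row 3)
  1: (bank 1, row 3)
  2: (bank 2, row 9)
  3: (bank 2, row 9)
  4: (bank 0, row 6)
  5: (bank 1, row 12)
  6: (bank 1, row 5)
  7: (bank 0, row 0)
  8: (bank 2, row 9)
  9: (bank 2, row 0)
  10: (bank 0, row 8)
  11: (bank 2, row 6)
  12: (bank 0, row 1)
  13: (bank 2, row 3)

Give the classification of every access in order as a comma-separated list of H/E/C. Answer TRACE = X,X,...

step 0: bank1 3->3 [HIT]
step 1: bank1 3->3 [HIT]
step 2: bank2 9->9 [HIT]
step 3: bank2 9->9 [HIT]
step 4: bank0 None->6 [EMPTY]
step 5: bank1 3->12 [CONFLICT]
step 6: bank1 12->5 [CONFLICT]
step 7: bank0 6->0 [CONFLICT]
step 8: bank2 9->9 [HIT]
step 9: bank2 9->0 [CONFLICT]
step 10: bank0 0->8 [CONFLICT]
step 11: bank2 0->6 [CONFLICT]
step 12: bank0 8->1 [CONFLICT]
step 13: bank2 6->3 [CONFLICT]

TRACE = H,H,H,H,E,C,C,C,H,C,C,C,C,C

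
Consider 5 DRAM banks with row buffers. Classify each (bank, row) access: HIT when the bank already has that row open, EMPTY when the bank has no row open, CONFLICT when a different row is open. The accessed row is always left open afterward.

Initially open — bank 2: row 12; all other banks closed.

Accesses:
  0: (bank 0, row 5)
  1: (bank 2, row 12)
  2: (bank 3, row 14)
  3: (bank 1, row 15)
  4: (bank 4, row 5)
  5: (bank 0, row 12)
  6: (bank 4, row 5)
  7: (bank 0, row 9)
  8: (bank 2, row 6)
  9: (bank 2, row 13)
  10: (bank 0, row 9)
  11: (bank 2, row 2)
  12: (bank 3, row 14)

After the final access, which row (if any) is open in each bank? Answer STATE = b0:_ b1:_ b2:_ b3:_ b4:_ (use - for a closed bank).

STATE = b0:9 b1:15 b2:2 b3:14 b4:5

#0 (0,5) E
#1 (2,12) H  (was 12)
#2 (3,14) E
#3 (1,15) E
#4 (4,5) E
#5 (0,12) C  (was 5)
#6 (4,5) H  (was 5)
#7 (0,9) C  (was 12)
#8 (2,6) C  (was 12)
#9 (2,13) C  (was 6)
#10 (0,9) H  (was 9)
#11 (2,2) C  (was 13)
#12 (3,14) H  (was 14)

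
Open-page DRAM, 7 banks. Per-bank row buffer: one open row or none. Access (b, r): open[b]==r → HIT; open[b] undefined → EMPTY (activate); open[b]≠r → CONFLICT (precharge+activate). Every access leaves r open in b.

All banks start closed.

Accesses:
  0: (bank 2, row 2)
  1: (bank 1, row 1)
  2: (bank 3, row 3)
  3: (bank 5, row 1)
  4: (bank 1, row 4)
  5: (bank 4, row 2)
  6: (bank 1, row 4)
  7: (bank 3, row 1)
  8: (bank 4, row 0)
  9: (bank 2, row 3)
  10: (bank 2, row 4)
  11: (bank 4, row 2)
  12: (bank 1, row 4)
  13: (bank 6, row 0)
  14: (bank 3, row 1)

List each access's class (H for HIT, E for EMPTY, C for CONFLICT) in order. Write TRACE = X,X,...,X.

0: bank 2 row 2 — prev None → EMPTY
1: bank 1 row 1 — prev None → EMPTY
2: bank 3 row 3 — prev None → EMPTY
3: bank 5 row 1 — prev None → EMPTY
4: bank 1 row 4 — prev 1 → CONFLICT
5: bank 4 row 2 — prev None → EMPTY
6: bank 1 row 4 — prev 4 → HIT
7: bank 3 row 1 — prev 3 → CONFLICT
8: bank 4 row 0 — prev 2 → CONFLICT
9: bank 2 row 3 — prev 2 → CONFLICT
10: bank 2 row 4 — prev 3 → CONFLICT
11: bank 4 row 2 — prev 0 → CONFLICT
12: bank 1 row 4 — prev 4 → HIT
13: bank 6 row 0 — prev None → EMPTY
14: bank 3 row 1 — prev 1 → HIT

TRACE = E,E,E,E,C,E,H,C,C,C,C,C,H,E,H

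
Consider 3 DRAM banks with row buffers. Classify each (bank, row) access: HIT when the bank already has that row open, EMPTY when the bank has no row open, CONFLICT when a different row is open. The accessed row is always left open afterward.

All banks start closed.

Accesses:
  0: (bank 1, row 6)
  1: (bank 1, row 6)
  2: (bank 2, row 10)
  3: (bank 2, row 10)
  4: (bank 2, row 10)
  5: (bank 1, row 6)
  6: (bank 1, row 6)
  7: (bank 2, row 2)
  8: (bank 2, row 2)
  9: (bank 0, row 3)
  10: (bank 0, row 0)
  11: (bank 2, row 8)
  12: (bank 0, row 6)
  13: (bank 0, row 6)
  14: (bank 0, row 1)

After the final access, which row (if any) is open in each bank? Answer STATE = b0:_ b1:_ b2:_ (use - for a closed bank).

STATE = b0:1 b1:6 b2:8

  [0] b1 r6: no row ⇒ E
  [1] b1 r6: had r6 ⇒ H
  [2] b2 r10: no row ⇒ E
  [3] b2 r10: had r10 ⇒ H
  [4] b2 r10: had r10 ⇒ H
  [5] b1 r6: had r6 ⇒ H
  [6] b1 r6: had r6 ⇒ H
  [7] b2 r2: had r10 ⇒ C
  [8] b2 r2: had r2 ⇒ H
  [9] b0 r3: no row ⇒ E
  [10] b0 r0: had r3 ⇒ C
  [11] b2 r8: had r2 ⇒ C
  [12] b0 r6: had r0 ⇒ C
  [13] b0 r6: had r6 ⇒ H
  [14] b0 r1: had r6 ⇒ C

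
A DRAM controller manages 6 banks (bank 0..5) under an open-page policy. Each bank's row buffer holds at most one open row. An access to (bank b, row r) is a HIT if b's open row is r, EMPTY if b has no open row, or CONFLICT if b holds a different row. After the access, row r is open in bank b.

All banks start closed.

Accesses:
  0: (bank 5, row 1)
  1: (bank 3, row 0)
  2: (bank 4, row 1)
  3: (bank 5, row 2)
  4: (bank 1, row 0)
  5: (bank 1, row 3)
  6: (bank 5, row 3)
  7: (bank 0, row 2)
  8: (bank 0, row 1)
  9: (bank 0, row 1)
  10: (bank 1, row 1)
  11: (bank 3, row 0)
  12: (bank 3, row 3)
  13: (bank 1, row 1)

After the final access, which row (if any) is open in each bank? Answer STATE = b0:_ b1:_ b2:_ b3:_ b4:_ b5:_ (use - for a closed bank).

#0 (5,1) E
#1 (3,0) E
#2 (4,1) E
#3 (5,2) C  (was 1)
#4 (1,0) E
#5 (1,3) C  (was 0)
#6 (5,3) C  (was 2)
#7 (0,2) E
#8 (0,1) C  (was 2)
#9 (0,1) H  (was 1)
#10 (1,1) C  (was 3)
#11 (3,0) H  (was 0)
#12 (3,3) C  (was 0)
#13 (1,1) H  (was 1)

STATE = b0:1 b1:1 b2:- b3:3 b4:1 b5:3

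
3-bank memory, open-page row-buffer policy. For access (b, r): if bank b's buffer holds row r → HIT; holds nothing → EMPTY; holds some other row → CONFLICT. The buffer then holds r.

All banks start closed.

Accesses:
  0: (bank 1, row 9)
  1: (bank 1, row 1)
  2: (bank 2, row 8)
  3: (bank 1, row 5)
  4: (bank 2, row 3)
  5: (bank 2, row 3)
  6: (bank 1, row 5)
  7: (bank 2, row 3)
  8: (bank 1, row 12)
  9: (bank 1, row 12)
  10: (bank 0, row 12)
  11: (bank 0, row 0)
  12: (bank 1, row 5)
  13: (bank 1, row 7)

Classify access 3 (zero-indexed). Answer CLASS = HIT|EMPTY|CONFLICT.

step 0: bank1 None->9 [EMPTY]
step 1: bank1 9->1 [CONFLICT]
step 2: bank2 None->8 [EMPTY]
step 3: bank1 1->5 [CONFLICT]
step 4: bank2 8->3 [CONFLICT]
step 5: bank2 3->3 [HIT]
step 6: bank1 5->5 [HIT]
step 7: bank2 3->3 [HIT]
step 8: bank1 5->12 [CONFLICT]
step 9: bank1 12->12 [HIT]
step 10: bank0 None->12 [EMPTY]
step 11: bank0 12->0 [CONFLICT]
step 12: bank1 12->5 [CONFLICT]
step 13: bank1 5->7 [CONFLICT]

CLASS = CONFLICT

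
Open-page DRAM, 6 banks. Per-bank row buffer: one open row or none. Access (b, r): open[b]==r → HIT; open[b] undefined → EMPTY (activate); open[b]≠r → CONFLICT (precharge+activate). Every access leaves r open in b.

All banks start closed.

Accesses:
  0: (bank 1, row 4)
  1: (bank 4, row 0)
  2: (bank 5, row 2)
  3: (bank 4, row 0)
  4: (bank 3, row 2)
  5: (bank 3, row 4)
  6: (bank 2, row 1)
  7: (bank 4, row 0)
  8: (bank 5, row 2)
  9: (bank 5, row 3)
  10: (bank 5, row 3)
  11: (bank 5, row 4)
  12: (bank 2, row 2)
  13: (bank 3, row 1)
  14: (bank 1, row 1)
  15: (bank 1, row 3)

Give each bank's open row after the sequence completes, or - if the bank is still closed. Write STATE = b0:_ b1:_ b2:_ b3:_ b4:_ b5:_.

0: bank 1 row 4 — prev None → EMPTY
1: bank 4 row 0 — prev None → EMPTY
2: bank 5 row 2 — prev None → EMPTY
3: bank 4 row 0 — prev 0 → HIT
4: bank 3 row 2 — prev None → EMPTY
5: bank 3 row 4 — prev 2 → CONFLICT
6: bank 2 row 1 — prev None → EMPTY
7: bank 4 row 0 — prev 0 → HIT
8: bank 5 row 2 — prev 2 → HIT
9: bank 5 row 3 — prev 2 → CONFLICT
10: bank 5 row 3 — prev 3 → HIT
11: bank 5 row 4 — prev 3 → CONFLICT
12: bank 2 row 2 — prev 1 → CONFLICT
13: bank 3 row 1 — prev 4 → CONFLICT
14: bank 1 row 1 — prev 4 → CONFLICT
15: bank 1 row 3 — prev 1 → CONFLICT

STATE = b0:- b1:3 b2:2 b3:1 b4:0 b5:4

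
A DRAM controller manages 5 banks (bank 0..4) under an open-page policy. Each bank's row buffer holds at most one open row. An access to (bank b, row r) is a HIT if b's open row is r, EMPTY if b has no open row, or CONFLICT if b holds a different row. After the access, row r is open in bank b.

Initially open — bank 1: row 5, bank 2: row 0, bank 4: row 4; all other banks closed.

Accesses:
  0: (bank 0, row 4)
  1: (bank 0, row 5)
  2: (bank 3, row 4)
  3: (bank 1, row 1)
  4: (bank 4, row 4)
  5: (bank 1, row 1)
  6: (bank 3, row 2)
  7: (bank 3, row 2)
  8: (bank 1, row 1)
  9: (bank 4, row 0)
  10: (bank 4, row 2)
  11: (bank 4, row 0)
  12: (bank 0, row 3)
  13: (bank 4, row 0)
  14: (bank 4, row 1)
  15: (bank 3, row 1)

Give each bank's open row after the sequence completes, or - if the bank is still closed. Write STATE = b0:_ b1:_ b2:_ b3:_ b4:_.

STATE = b0:3 b1:1 b2:0 b3:1 b4:1

  [0] b0 r4: no row ⇒ E
  [1] b0 r5: had r4 ⇒ C
  [2] b3 r4: no row ⇒ E
  [3] b1 r1: had r5 ⇒ C
  [4] b4 r4: had r4 ⇒ H
  [5] b1 r1: had r1 ⇒ H
  [6] b3 r2: had r4 ⇒ C
  [7] b3 r2: had r2 ⇒ H
  [8] b1 r1: had r1 ⇒ H
  [9] b4 r0: had r4 ⇒ C
  [10] b4 r2: had r0 ⇒ C
  [11] b4 r0: had r2 ⇒ C
  [12] b0 r3: had r5 ⇒ C
  [13] b4 r0: had r0 ⇒ H
  [14] b4 r1: had r0 ⇒ C
  [15] b3 r1: had r2 ⇒ C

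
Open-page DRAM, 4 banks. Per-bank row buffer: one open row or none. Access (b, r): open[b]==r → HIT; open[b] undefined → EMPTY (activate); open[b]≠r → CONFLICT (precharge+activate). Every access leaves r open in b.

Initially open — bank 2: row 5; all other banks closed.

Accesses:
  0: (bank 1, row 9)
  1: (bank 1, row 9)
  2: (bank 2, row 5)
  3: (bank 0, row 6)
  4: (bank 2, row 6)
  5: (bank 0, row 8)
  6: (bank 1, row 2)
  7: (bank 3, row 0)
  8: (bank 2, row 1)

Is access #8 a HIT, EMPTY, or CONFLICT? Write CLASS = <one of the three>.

  [0] b1 r9: no row ⇒ E
  [1] b1 r9: had r9 ⇒ H
  [2] b2 r5: had r5 ⇒ H
  [3] b0 r6: no row ⇒ E
  [4] b2 r6: had r5 ⇒ C
  [5] b0 r8: had r6 ⇒ C
  [6] b1 r2: had r9 ⇒ C
  [7] b3 r0: no row ⇒ E
  [8] b2 r1: had r6 ⇒ C

CLASS = CONFLICT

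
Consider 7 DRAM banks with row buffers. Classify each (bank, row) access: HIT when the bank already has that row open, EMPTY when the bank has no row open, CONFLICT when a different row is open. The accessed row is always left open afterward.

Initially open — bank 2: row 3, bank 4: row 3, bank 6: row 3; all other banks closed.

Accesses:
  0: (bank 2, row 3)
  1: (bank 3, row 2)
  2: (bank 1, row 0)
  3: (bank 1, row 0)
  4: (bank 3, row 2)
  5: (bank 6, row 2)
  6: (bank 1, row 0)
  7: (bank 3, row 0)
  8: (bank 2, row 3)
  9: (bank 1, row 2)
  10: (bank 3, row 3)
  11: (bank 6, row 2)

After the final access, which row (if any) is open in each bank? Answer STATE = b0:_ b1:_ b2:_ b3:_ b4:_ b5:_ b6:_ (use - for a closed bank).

0: bank 2 row 3 — prev 3 → HIT
1: bank 3 row 2 — prev None → EMPTY
2: bank 1 row 0 — prev None → EMPTY
3: bank 1 row 0 — prev 0 → HIT
4: bank 3 row 2 — prev 2 → HIT
5: bank 6 row 2 — prev 3 → CONFLICT
6: bank 1 row 0 — prev 0 → HIT
7: bank 3 row 0 — prev 2 → CONFLICT
8: bank 2 row 3 — prev 3 → HIT
9: bank 1 row 2 — prev 0 → CONFLICT
10: bank 3 row 3 — prev 0 → CONFLICT
11: bank 6 row 2 — prev 2 → HIT

STATE = b0:- b1:2 b2:3 b3:3 b4:3 b5:- b6:2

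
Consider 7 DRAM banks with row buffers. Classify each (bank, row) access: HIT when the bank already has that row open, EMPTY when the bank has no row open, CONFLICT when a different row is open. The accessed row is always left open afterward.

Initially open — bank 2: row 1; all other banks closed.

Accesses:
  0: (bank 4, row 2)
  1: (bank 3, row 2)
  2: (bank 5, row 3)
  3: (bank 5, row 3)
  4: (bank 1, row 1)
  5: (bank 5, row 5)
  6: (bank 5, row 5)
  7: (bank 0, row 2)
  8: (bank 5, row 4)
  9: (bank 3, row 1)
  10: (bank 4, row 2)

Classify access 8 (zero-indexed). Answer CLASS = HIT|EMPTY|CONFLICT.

CLASS = CONFLICT

#0 (4,2) E
#1 (3,2) E
#2 (5,3) E
#3 (5,3) H  (was 3)
#4 (1,1) E
#5 (5,5) C  (was 3)
#6 (5,5) H  (was 5)
#7 (0,2) E
#8 (5,4) C  (was 5)
#9 (3,1) C  (was 2)
#10 (4,2) H  (was 2)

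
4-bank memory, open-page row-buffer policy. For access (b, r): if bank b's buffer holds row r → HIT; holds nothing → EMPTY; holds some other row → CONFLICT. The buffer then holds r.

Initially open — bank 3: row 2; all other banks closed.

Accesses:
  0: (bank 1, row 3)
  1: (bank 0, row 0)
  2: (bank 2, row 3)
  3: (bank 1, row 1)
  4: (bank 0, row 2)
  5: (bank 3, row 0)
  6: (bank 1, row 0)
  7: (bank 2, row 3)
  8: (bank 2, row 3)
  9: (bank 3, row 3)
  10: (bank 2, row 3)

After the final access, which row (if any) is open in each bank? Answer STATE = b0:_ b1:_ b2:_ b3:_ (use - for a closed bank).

STATE = b0:2 b1:0 b2:3 b3:3

0: bank 1 row 3 — prev None → EMPTY
1: bank 0 row 0 — prev None → EMPTY
2: bank 2 row 3 — prev None → EMPTY
3: bank 1 row 1 — prev 3 → CONFLICT
4: bank 0 row 2 — prev 0 → CONFLICT
5: bank 3 row 0 — prev 2 → CONFLICT
6: bank 1 row 0 — prev 1 → CONFLICT
7: bank 2 row 3 — prev 3 → HIT
8: bank 2 row 3 — prev 3 → HIT
9: bank 3 row 3 — prev 0 → CONFLICT
10: bank 2 row 3 — prev 3 → HIT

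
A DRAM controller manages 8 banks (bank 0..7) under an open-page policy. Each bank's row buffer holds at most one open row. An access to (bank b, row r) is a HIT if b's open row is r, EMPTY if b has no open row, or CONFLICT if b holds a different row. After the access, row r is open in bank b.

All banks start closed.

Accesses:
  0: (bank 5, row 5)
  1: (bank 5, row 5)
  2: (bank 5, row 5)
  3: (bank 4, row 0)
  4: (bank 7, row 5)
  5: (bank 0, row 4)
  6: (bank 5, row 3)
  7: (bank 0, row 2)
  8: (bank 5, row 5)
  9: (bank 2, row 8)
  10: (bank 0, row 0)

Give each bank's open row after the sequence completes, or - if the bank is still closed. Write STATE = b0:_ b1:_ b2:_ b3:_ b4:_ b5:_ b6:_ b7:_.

STATE = b0:0 b1:- b2:8 b3:- b4:0 b5:5 b6:- b7:5

0: bank 5 row 5 — prev None → EMPTY
1: bank 5 row 5 — prev 5 → HIT
2: bank 5 row 5 — prev 5 → HIT
3: bank 4 row 0 — prev None → EMPTY
4: bank 7 row 5 — prev None → EMPTY
5: bank 0 row 4 — prev None → EMPTY
6: bank 5 row 3 — prev 5 → CONFLICT
7: bank 0 row 2 — prev 4 → CONFLICT
8: bank 5 row 5 — prev 3 → CONFLICT
9: bank 2 row 8 — prev None → EMPTY
10: bank 0 row 0 — prev 2 → CONFLICT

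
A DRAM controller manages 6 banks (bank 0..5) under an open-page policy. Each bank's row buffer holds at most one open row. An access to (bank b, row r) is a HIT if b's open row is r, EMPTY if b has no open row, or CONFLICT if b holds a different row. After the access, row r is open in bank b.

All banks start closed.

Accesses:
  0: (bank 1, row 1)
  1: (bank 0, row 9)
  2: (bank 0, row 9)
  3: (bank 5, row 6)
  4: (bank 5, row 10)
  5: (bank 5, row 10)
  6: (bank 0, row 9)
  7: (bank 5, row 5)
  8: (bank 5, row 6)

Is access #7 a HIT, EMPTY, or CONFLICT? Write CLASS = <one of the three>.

step 0: bank1 None->1 [EMPTY]
step 1: bank0 None->9 [EMPTY]
step 2: bank0 9->9 [HIT]
step 3: bank5 None->6 [EMPTY]
step 4: bank5 6->10 [CONFLICT]
step 5: bank5 10->10 [HIT]
step 6: bank0 9->9 [HIT]
step 7: bank5 10->5 [CONFLICT]
step 8: bank5 5->6 [CONFLICT]

CLASS = CONFLICT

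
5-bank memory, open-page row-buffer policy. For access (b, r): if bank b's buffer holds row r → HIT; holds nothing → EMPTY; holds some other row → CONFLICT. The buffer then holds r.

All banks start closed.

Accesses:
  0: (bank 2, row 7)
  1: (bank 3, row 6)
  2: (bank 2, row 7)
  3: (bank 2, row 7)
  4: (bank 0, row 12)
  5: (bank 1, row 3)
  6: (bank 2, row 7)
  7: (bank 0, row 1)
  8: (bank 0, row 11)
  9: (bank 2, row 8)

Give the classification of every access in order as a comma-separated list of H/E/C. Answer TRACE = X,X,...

TRACE = E,E,H,H,E,E,H,C,C,C

#0 (2,7) E
#1 (3,6) E
#2 (2,7) H  (was 7)
#3 (2,7) H  (was 7)
#4 (0,12) E
#5 (1,3) E
#6 (2,7) H  (was 7)
#7 (0,1) C  (was 12)
#8 (0,11) C  (was 1)
#9 (2,8) C  (was 7)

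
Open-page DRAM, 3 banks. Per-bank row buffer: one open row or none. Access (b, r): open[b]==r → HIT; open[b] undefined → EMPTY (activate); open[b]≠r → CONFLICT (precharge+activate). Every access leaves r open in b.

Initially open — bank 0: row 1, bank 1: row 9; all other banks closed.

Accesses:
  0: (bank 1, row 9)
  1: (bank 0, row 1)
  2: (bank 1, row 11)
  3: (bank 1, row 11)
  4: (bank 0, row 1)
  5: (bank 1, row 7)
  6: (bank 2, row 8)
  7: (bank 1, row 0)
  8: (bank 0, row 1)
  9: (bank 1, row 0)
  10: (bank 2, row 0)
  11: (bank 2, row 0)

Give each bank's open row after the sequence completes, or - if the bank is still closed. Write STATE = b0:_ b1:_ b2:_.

#0 (1,9) H  (was 9)
#1 (0,1) H  (was 1)
#2 (1,11) C  (was 9)
#3 (1,11) H  (was 11)
#4 (0,1) H  (was 1)
#5 (1,7) C  (was 11)
#6 (2,8) E
#7 (1,0) C  (was 7)
#8 (0,1) H  (was 1)
#9 (1,0) H  (was 0)
#10 (2,0) C  (was 8)
#11 (2,0) H  (was 0)

STATE = b0:1 b1:0 b2:0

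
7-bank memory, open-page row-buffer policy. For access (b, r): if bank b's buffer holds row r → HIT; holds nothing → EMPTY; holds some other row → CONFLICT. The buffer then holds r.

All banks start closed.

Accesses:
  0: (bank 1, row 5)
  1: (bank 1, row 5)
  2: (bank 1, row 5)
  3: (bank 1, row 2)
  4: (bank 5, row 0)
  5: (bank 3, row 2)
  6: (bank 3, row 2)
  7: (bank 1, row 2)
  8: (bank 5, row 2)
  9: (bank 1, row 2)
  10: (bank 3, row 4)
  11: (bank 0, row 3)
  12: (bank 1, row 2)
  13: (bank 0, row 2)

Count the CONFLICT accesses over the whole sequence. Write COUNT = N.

COUNT = 4

#0 (1,5) E
#1 (1,5) H  (was 5)
#2 (1,5) H  (was 5)
#3 (1,2) C  (was 5)
#4 (5,0) E
#5 (3,2) E
#6 (3,2) H  (was 2)
#7 (1,2) H  (was 2)
#8 (5,2) C  (was 0)
#9 (1,2) H  (was 2)
#10 (3,4) C  (was 2)
#11 (0,3) E
#12 (1,2) H  (was 2)
#13 (0,2) C  (was 3)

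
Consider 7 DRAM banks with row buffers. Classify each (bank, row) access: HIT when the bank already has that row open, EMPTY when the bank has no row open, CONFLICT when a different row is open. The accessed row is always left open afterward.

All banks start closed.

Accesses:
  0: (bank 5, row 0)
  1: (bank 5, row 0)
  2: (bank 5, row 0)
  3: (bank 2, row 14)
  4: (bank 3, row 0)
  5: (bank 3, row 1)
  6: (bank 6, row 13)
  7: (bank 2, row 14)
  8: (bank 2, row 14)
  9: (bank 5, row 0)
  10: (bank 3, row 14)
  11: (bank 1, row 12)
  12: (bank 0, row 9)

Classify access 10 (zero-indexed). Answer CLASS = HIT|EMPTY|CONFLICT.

CLASS = CONFLICT

#0 (5,0) E
#1 (5,0) H  (was 0)
#2 (5,0) H  (was 0)
#3 (2,14) E
#4 (3,0) E
#5 (3,1) C  (was 0)
#6 (6,13) E
#7 (2,14) H  (was 14)
#8 (2,14) H  (was 14)
#9 (5,0) H  (was 0)
#10 (3,14) C  (was 1)
#11 (1,12) E
#12 (0,9) E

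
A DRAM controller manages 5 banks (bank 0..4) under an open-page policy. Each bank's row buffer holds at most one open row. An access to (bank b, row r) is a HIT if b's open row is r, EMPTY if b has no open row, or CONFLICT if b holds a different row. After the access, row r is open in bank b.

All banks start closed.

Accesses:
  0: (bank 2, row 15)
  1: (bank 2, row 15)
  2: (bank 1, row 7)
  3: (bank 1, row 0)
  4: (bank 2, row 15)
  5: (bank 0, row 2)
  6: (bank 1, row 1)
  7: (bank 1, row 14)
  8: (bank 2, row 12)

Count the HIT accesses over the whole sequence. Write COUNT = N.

  [0] b2 r15: no row ⇒ E
  [1] b2 r15: had r15 ⇒ H
  [2] b1 r7: no row ⇒ E
  [3] b1 r0: had r7 ⇒ C
  [4] b2 r15: had r15 ⇒ H
  [5] b0 r2: no row ⇒ E
  [6] b1 r1: had r0 ⇒ C
  [7] b1 r14: had r1 ⇒ C
  [8] b2 r12: had r15 ⇒ C

COUNT = 2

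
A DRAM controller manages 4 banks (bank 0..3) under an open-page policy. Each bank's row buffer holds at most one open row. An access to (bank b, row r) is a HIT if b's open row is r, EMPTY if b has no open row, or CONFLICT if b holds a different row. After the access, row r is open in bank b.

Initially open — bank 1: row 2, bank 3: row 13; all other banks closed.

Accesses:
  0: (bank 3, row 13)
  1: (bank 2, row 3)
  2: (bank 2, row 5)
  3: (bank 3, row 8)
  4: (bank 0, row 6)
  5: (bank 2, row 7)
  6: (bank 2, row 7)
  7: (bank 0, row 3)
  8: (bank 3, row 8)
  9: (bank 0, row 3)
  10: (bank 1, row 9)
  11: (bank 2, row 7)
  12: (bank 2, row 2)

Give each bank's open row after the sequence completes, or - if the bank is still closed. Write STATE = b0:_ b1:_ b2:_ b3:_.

STATE = b0:3 b1:9 b2:2 b3:8

  [0] b3 r13: had r13 ⇒ H
  [1] b2 r3: no row ⇒ E
  [2] b2 r5: had r3 ⇒ C
  [3] b3 r8: had r13 ⇒ C
  [4] b0 r6: no row ⇒ E
  [5] b2 r7: had r5 ⇒ C
  [6] b2 r7: had r7 ⇒ H
  [7] b0 r3: had r6 ⇒ C
  [8] b3 r8: had r8 ⇒ H
  [9] b0 r3: had r3 ⇒ H
  [10] b1 r9: had r2 ⇒ C
  [11] b2 r7: had r7 ⇒ H
  [12] b2 r2: had r7 ⇒ C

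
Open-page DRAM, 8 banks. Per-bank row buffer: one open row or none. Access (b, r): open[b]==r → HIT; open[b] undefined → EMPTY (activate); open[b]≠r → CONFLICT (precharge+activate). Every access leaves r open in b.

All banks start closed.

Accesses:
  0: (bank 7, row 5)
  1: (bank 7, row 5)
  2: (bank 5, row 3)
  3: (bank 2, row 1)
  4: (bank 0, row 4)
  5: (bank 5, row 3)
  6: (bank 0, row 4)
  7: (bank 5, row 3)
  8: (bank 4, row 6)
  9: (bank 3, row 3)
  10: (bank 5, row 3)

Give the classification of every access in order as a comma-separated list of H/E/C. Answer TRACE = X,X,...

TRACE = E,H,E,E,E,H,H,H,E,E,H

step 0: bank7 None->5 [EMPTY]
step 1: bank7 5->5 [HIT]
step 2: bank5 None->3 [EMPTY]
step 3: bank2 None->1 [EMPTY]
step 4: bank0 None->4 [EMPTY]
step 5: bank5 3->3 [HIT]
step 6: bank0 4->4 [HIT]
step 7: bank5 3->3 [HIT]
step 8: bank4 None->6 [EMPTY]
step 9: bank3 None->3 [EMPTY]
step 10: bank5 3->3 [HIT]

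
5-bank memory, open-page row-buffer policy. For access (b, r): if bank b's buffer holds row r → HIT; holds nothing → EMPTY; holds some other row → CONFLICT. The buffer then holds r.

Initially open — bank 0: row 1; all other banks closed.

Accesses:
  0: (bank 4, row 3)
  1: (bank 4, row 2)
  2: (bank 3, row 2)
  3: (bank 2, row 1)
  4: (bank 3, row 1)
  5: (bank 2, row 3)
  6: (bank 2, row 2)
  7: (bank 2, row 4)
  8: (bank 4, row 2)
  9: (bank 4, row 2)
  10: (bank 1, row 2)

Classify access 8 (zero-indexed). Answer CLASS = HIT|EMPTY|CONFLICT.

#0 (4,3) E
#1 (4,2) C  (was 3)
#2 (3,2) E
#3 (2,1) E
#4 (3,1) C  (was 2)
#5 (2,3) C  (was 1)
#6 (2,2) C  (was 3)
#7 (2,4) C  (was 2)
#8 (4,2) H  (was 2)
#9 (4,2) H  (was 2)
#10 (1,2) E

CLASS = HIT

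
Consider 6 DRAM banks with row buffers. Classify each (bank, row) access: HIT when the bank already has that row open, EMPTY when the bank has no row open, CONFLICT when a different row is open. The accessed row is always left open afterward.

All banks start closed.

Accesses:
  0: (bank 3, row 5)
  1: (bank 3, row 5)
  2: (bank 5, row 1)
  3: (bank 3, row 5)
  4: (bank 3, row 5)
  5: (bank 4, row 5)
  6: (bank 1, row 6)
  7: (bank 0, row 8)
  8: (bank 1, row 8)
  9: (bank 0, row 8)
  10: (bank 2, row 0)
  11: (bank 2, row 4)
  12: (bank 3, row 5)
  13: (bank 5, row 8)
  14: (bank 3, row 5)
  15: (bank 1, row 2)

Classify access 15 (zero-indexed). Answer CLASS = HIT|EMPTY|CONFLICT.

CLASS = CONFLICT

#0 (3,5) E
#1 (3,5) H  (was 5)
#2 (5,1) E
#3 (3,5) H  (was 5)
#4 (3,5) H  (was 5)
#5 (4,5) E
#6 (1,6) E
#7 (0,8) E
#8 (1,8) C  (was 6)
#9 (0,8) H  (was 8)
#10 (2,0) E
#11 (2,4) C  (was 0)
#12 (3,5) H  (was 5)
#13 (5,8) C  (was 1)
#14 (3,5) H  (was 5)
#15 (1,2) C  (was 8)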